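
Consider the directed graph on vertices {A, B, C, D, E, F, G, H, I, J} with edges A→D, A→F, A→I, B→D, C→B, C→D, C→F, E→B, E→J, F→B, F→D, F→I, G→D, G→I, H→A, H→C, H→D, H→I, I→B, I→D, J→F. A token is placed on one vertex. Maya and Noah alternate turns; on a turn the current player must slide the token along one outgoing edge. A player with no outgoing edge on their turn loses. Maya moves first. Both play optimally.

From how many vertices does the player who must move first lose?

Label each position W (a win for the player to move) or L (a loss). A position with no legal move is L; any other position is W exactly when some move reaches an L, and L when every move reaches a W.
Every edge goes from a vertex to one that appears earlier in the order D, B, I, F, C, J, E, A, G, H, so processing vertices in that order labels each vertex after all of its successors.
D: no outgoing edge → L
B: W (go to D, an L position)
I: W (go to D, an L position)
F: W (go to D, an L position)
C: W (go to D, an L position)
J: L (sole option F(W) is W)
E: W (go to J, an L position)
A: W (go to D, an L position)
G: W (go to D, an L position)
H: W (go to D, an L position)
The L vertices are D, J; that is 2 in all.

2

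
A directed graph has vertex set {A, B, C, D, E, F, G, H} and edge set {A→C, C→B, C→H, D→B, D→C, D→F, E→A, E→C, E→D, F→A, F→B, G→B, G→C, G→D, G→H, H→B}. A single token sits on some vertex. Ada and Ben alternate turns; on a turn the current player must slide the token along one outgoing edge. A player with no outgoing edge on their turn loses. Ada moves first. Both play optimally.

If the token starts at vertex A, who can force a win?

Ben wins.

Work bottom-up. With no move the player to move loses. Otherwise the position is W if at least one move leads to an L position for the opponent, and L if every move leads to a W.
Every edge goes from a vertex to one that appears earlier in the order B, H, C, A, F, D, E, G, so processing vertices in that order labels each vertex after all of its successors.
B: no outgoing edge → L
H: W (go to B, an L position)
C: W (go to B, an L position)
A: L (sole option C(W) is W)
F: W (go to A, an L position)
D: W (go to B, an L position)
E: W (go to A, an L position)
G: W (go to B, an L position)
Every move from A reaches a W position, so the mover loses.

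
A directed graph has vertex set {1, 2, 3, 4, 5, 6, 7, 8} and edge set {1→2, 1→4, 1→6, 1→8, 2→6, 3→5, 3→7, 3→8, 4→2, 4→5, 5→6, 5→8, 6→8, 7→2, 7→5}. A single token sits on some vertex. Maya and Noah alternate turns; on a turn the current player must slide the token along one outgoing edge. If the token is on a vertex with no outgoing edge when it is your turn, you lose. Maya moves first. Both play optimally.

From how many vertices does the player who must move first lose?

Positions with no move are L. A position that does have a move is losing for the player to move precisely when every available move leads to a winning position for the opponent. Fill in the labels:
Every edge goes from a vertex to one that appears earlier in the order 8, 6, 5, 2, 7, 4, 3, 1, so processing vertices in that order labels each vertex after all of its successors.
8: no outgoing edge → L
6: can move to 8, which is L ⇒ W
5: can move to 8, which is L ⇒ W
2: the only move is to 6(W), a W ⇒ L
7: can move to 2, which is L ⇒ W
4: can move to 2, which is L ⇒ W
3: can move to 8, which is L ⇒ W
1: can move to 2, which is L ⇒ W
The L vertices are 2, 8; that is 2 in all.

2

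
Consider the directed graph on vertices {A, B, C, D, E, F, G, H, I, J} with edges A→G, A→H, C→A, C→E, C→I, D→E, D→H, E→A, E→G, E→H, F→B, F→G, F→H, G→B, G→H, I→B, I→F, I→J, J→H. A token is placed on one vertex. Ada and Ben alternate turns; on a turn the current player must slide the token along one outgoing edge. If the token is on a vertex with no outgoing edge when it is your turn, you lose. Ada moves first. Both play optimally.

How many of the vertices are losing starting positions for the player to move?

3

Use the standard recursion: the mover loses at a terminal position; elsewhere, the mover wins exactly when some move hands the opponent an L position.
Every edge goes from a vertex to one that appears earlier in the order H, B, G, J, F, I, A, E, C, D, so processing vertices in that order labels each vertex after all of its successors.
H: no outgoing edge → L
B: no outgoing edge → L
G: can move to B, which is L ⇒ W
J: can move to H, which is L ⇒ W
F: can move to B, which is L ⇒ W
I: can move to B, which is L ⇒ W
A: can move to H, which is L ⇒ W
E: can move to H, which is L ⇒ W
C: moves to E(W), A(W), I(W); every one is W ⇒ L
D: can move to H, which is L ⇒ W
The L vertices are B, C, H; that is 3 in all.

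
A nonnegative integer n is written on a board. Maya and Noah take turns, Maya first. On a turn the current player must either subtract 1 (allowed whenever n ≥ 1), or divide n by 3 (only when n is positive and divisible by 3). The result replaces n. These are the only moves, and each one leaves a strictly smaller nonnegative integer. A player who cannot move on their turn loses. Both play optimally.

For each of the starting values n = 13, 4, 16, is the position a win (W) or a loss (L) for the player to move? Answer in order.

Classify positions by backward induction: terminal positions (no move available) are L. From any other position, the mover wins iff some move reaches an L.
n=0: no move → L
n=1: reaches L-position 0 → W
n=2: only reaches 1(W), which is W → L
n=3: reaches L-position 2 → W
n=4: only reaches 3(W), which is W → L
n=5: reaches L-position 4 → W
n=6: reaches L-position 2 → W
n=7: only reaches 6(W), which is W → L
n=8: reaches L-position 7 → W
n=9: only reaches 3(W), 8(W), all W → L
n=10: reaches L-position 9 → W
n=11: only reaches 10(W), which is W → L
n=12: reaches L-position 4 → W
n=13: only reaches 12(W), which is W → L
n=14: reaches L-position 13 → W
n=15: only reaches 5(W), 14(W), all W → L
n=16: reaches L-position 15 → W

13: L, 4: L, 16: W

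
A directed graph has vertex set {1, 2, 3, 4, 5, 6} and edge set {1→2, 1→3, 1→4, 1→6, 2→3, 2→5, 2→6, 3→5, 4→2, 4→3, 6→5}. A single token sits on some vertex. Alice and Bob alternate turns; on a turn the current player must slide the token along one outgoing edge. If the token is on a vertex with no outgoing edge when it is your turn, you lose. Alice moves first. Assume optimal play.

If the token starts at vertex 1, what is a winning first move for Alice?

Move to 4.

Build the W/L table. Terminal = L. A non-terminal position is W if it has a move to some L; otherwise it is L.
Every edge goes from a vertex to one that appears earlier in the order 5, 3, 6, 2, 4, 1, so processing vertices in that order labels each vertex after all of its successors.
5: no outgoing edge → L
3: can move to 5, which is L ⇒ W
6: can move to 5, which is L ⇒ W
2: can move to 5, which is L ⇒ W
4: moves to 2(W), 3(W); every one is W ⇒ L
1: can move to 4, which is L ⇒ W
From 1, the L positions reachable in one move are: 4.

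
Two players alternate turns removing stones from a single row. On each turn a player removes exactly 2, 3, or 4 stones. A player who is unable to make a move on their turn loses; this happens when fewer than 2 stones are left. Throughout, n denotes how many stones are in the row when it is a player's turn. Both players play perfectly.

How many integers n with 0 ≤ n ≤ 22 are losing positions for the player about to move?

8

Use the standard recursion: the mover loses at a terminal position; elsewhere, the mover wins exactly when some move hands the opponent an L position.
n=0: no move → L
n=1: no move → L
n=2: →0(L), so W
n=3: →1(L), so W
n=4: →1(L), so W
n=5: →1(L), so W
n=6: →4(W), 3(W), 2(W) — all W, so L
n=7: →5(W), 4(W), 3(W) — all W, so L
n=8: →6(L), so W
n=9: →7(L), so W
n=10: →7(L), so W
n=11: →7(L), so W
n=12: →10(W), 9(W), 8(W) — all W, so L
n=13: →11(W), 10(W), 9(W) — all W, so L
n=14: →12(L), so W
n=15: →13(L), so W
n=16: →13(L), so W
n=17: →13(L), so W
n=18: →16(W), 15(W), 14(W) — all W, so L
n=19: →17(W), 16(W), 15(W) — all W, so L
n=20: →18(L), so W
n=21: →19(L), so W
n=22: →19(L), so W
L entries with 0 ≤ n ≤ 22: n = 0, 1, 6, 7, 12, 13, 18, 19; that makes 8.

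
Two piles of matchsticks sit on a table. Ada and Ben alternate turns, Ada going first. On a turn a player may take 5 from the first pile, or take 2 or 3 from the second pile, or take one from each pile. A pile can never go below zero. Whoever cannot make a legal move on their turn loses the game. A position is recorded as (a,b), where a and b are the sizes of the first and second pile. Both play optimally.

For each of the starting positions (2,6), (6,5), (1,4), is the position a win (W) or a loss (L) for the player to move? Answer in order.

(2,6): W, (6,5): W, (1,4): L

Classify positions by backward induction: terminal positions (no move available) are L. From any other position, the mover wins iff some move reaches an L.
No move ever increases a pile, so every position that can arise here has a ≤ 6 and b ≤ 6; it is enough to label the cells with 0 ≤ a ≤ 6 and 0 ≤ b ≤ 6.
Every move lowers a or b (never raises either), so fill the grid row by row in increasing a, and left to right within a row: each cell's successors are then already labelled.
      b=0  b=1  b=2  b=3  b=4  b=5  b=6
a=0:    L    L    W    W    W    L    L
a=1:    L    W    W    W    L    L    W
a=2:    L    W    W    W    L    W    W
a=3:    L    W    W    W    L    W    W
a=4:    L    W    W    W    L    W    W
a=5:    W    W    L    L    W    W    W
a=6:    W    L    L    W    W    W    L
Cells with no legal move (terminal, hence L): (0,0), (0,1), (1,0), (2,0), (3,0), (4,0).
The remaining L cells, each justified by listing all of its moves:
(0,5): L (options (0,3)(W), (0,2)(W) are all W)
(0,6): L (options (0,4)(W), (0,3)(W) are all W)
(1,4): L (options (1,2)(W), (1,1)(W), (0,3)(W) are all W)
(1,5): L (options (1,3)(W), (1,2)(W), (0,4)(W) are all W)
(2,4): L (options (2,2)(W), (2,1)(W), (1,3)(W) are all W)
(3,4): L (options (3,2)(W), (3,1)(W), (2,3)(W) are all W)
(4,4): L (options (4,2)(W), (4,1)(W), (3,3)(W) are all W)
(5,2): L (options (0,2)(W), (5,0)(W), (4,1)(W) are all W)
(5,3): L (options (0,3)(W), (5,1)(W), (5,0)(W), (4,2)(W) are all W)
(6,1): L (options (1,1)(W), (5,0)(W) are all W)
(6,2): L (options (1,2)(W), (6,0)(W), (5,1)(W) are all W)
(6,6): L (options (1,6)(W), (6,4)(W), (6,3)(W), (5,5)(W) are all W)
Every other cell has at least one move into one of the L cells above, so it is W.
(2,6): the move to (2,4) reaches an L cell, so W
(6,5): the move to (1,5) reaches an L cell, so W
(1,4): one of the L cells justified above, so L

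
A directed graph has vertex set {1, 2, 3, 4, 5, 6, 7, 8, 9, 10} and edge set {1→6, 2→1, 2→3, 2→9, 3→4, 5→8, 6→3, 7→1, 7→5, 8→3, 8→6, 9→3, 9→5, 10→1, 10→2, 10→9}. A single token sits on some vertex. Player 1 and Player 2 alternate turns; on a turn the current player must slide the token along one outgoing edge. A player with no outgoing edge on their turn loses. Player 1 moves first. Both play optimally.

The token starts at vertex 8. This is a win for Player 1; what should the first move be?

Use the standard recursion: the mover loses at a terminal position; elsewhere, the mover wins exactly when some move hands the opponent an L position.
Every edge goes from a vertex to one that appears earlier in the order 4, 3, 6, 8, 1, 5, 7, 9, 2, 10, so processing vertices in that order labels each vertex after all of its successors.
4: no outgoing edge → L
3: reaches L-position 4 → W
6: only reaches 3(W), which is W → L
8: reaches L-position 6 → W
1: reaches L-position 6 → W
5: only reaches 8(W), which is W → L
7: reaches L-position 5 → W
9: reaches L-position 5 → W
2: only reaches 9(W), 1(W), 3(W), all W → L
10: reaches L-position 2 → W
From 8, the L positions reachable in one move are: 6.

Move to 6.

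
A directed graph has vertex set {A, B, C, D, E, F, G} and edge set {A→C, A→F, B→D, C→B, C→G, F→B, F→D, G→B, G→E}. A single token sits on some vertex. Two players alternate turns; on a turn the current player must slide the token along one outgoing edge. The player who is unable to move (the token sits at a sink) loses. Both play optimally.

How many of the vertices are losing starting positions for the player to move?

Classify positions by backward induction: terminal positions (no move available) are L. From any other position, the mover wins iff some move reaches an L.
Every edge goes from a vertex to one that appears earlier in the order D, E, B, G, F, C, A, so processing vertices in that order labels each vertex after all of its successors.
D: no outgoing edge → L
E: no outgoing edge → L
B: reaches L-position D → W
G: reaches L-position E → W
F: reaches L-position D → W
C: only reaches G(W), B(W), all W → L
A: reaches L-position C → W
The L vertices are C, D, E; that is 3 in all.

3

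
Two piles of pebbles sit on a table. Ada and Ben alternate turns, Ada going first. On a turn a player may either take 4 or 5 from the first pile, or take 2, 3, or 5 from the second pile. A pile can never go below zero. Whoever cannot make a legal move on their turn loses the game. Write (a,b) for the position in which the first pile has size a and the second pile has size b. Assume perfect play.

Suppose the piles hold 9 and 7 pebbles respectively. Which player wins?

Use the standard recursion: the mover loses at a terminal position; elsewhere, the mover wins exactly when some move hands the opponent an L position.
No move ever increases a pile, so every position that can arise here has a ≤ 9 and b ≤ 7; it is enough to label the cells with 0 ≤ a ≤ 9 and 0 ≤ b ≤ 7.
Every move lowers a or b (never raises either), so fill the grid row by row in increasing a, and left to right within a row: each cell's successors are then already labelled.
      b=0  b=1  b=2  b=3  b=4  b=5  b=6  b=7
a=0:    L    L    W    W    W    W    W    L
a=1:    L    L    W    W    W    W    W    L
a=2:    L    L    W    W    W    W    W    L
a=3:    L    L    W    W    W    W    W    L
a=4:    W    W    L    L    W    W    W    W
a=5:    W    W    L    L    W    W    W    W
a=6:    W    W    L    L    W    W    W    W
a=7:    W    W    L    L    W    W    W    W
a=8:    W    W    W    W    L    L    W    W
a=9:    L    L    W    W    W    W    W    L
Cells with no legal move (terminal, hence L): (0,0), (0,1), (1,0), (1,1), (2,0), (2,1), (3,0), (3,1).
The remaining L cells, each justified by listing all of its moves:
(0,7): L (options (0,5)(W), (0,4)(W), (0,2)(W) are all W)
(1,7): L (options (1,5)(W), (1,4)(W), (1,2)(W) are all W)
(2,7): L (options (2,5)(W), (2,4)(W), (2,2)(W) are all W)
(3,7): L (options (3,5)(W), (3,4)(W), (3,2)(W) are all W)
(4,2): L (options (0,2)(W), (4,0)(W) are all W)
(4,3): L (options (0,3)(W), (4,1)(W), (4,0)(W) are all W)
(5,2): L (options (1,2)(W), (0,2)(W), (5,0)(W) are all W)
(5,3): L (options (1,3)(W), (0,3)(W), (5,1)(W), (5,0)(W) are all W)
(6,2): L (options (2,2)(W), (1,2)(W), (6,0)(W) are all W)
(6,3): L (options (2,3)(W), (1,3)(W), (6,1)(W), (6,0)(W) are all W)
(7,2): L (options (3,2)(W), (2,2)(W), (7,0)(W) are all W)
(7,3): L (options (3,3)(W), (2,3)(W), (7,1)(W), (7,0)(W) are all W)
(8,4): L (options (4,4)(W), (3,4)(W), (8,2)(W), (8,1)(W) are all W)
(8,5): L (options (4,5)(W), (3,5)(W), (8,3)(W), (8,2)(W), (8,0)(W) are all W)
(9,0): L (options (5,0)(W), (4,0)(W) are all W)
(9,1): L (options (5,1)(W), (4,1)(W) are all W)
(9,7): L (options (5,7)(W), (4,7)(W), (9,5)(W), (9,4)(W), (9,2)(W) are all W)
Every other cell has at least one move into one of the L cells above, so it is W.
The starting position (9,7) is L: whatever Ada does, the opponent receives a W position.

Ben wins.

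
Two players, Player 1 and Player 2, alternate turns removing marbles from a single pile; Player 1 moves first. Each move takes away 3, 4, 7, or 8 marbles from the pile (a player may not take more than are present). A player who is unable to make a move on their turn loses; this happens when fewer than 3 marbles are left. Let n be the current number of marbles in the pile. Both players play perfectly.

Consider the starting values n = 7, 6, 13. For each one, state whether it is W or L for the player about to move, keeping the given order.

Classify positions by backward induction: terminal positions (no move available) are L. From any other position, the mover wins iff some move reaches an L.
n=0: no move → L
n=1: no move → L
n=2: no move → L
n=3: →0(L), so W
n=4: →1(L), so W
n=5: →2(L), so W
n=6: →2(L), so W
n=7: →0(L), so W
n=8: →1(L), so W
n=9: →2(L), so W
n=10: →2(L), so W
n=11: →8(W), 7(W), 4(W), 3(W) — all W, so L
n=12: →9(W), 8(W), 5(W), 4(W) — all W, so L
n=13: →10(W), 9(W), 6(W), 5(W) — all W, so L

7: W, 6: W, 13: L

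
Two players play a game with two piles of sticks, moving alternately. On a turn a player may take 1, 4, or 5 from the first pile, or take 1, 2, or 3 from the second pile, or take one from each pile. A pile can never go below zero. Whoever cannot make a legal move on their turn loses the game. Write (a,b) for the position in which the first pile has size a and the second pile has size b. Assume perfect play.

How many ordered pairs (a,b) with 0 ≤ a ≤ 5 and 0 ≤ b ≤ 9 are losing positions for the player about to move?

Positions with no move are L. A position that does have a move is losing for the player to move precisely when every available move leads to a winning position for the opponent. Fill in the labels:
Every move lowers a or b (never raises either), so fill the grid row by row in increasing a, and left to right within a row: each cell's successors are then already labelled.
      b=0  b=1  b=2  b=3  b=4  b=5  b=6  b=7  b=8  b=9
a=0:    L    W    W    W    L    W    W    W    L    W
a=1:    W    W    L    W    W    W    L    W    W    W
a=2:    L    W    W    W    L    W    W    W    L    W
a=3:    W    W    L    W    W    W    L    W    W    W
a=4:    W    L    W    W    W    L    W    W    W    L
a=5:    W    W    W    L    W    W    W    L    W    W
Cells with no legal move (terminal, hence L): (0,0).
The remaining L cells, each justified by listing all of its moves:
(0,4): L (options (0,3)(W), (0,2)(W), (0,1)(W) are all W)
(0,8): L (options (0,7)(W), (0,6)(W), (0,5)(W) are all W)
(1,2): L (options (0,2)(W), (1,1)(W), (1,0)(W), (0,1)(W) are all W)
(1,6): L (options (0,6)(W), (1,5)(W), (1,4)(W), (1,3)(W), (0,5)(W) are all W)
(2,0): L (sole option (1,0)(W) is W)
(2,4): L (options (1,4)(W), (2,3)(W), (2,2)(W), (2,1)(W), (1,3)(W) are all W)
(2,8): L (options (1,8)(W), (2,7)(W), (2,6)(W), (2,5)(W), (1,7)(W) are all W)
(3,2): L (options (2,2)(W), (3,1)(W), (3,0)(W), (2,1)(W) are all W)
(3,6): L (options (2,6)(W), (3,5)(W), (3,4)(W), (3,3)(W), (2,5)(W) are all W)
(4,1): L (options (3,1)(W), (0,1)(W), (4,0)(W), (3,0)(W) are all W)
(4,5): L (options (3,5)(W), (0,5)(W), (4,4)(W), (4,3)(W), (4,2)(W), (3,4)(W) are all W)
(4,9): L (options (3,9)(W), (0,9)(W), (4,8)(W), (4,7)(W), (4,6)(W), (3,8)(W) are all W)
(5,3): L (options (4,3)(W), (1,3)(W), (0,3)(W), (5,2)(W), (5,1)(W), (5,0)(W), (4,2)(W) are all W)
(5,7): L (options (4,7)(W), (1,7)(W), (0,7)(W), (5,6)(W), (5,5)(W), (5,4)(W), (4,6)(W) are all W)
Every other cell has at least one move into one of the L cells above, so it is W.
L cells per row: a=0: 3, a=1: 2, a=2: 3, a=3: 2, a=4: 3, a=5: 2; total 15.

15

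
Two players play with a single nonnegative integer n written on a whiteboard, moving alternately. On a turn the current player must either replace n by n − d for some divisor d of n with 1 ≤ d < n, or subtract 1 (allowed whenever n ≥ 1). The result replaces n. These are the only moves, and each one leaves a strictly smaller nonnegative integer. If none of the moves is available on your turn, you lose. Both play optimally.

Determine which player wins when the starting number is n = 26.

The first player wins.

Positions with no move are L. A position that does have a move is losing for the player to move precisely when every available move leads to a winning position for the opponent. Fill in the labels:
n=0: no move → L
n=1: can move to 0, which is L ⇒ W
n=2: the only move is to 1(W), a W ⇒ L
n=3: can move to 2, which is L ⇒ W
n=4: can move to 2, which is L ⇒ W
n=5: the only move is to 4(W), a W ⇒ L
n=6: can move to 5, which is L ⇒ W
n=7: the only move is to 6(W), a W ⇒ L
n=8: can move to 7, which is L ⇒ W
n=9: moves to 6(W), 8(W); every one is W ⇒ L
n=10: can move to 5, which is L ⇒ W
n=11: the only move is to 10(W), a W ⇒ L
n=12: can move to 9, which is L ⇒ W
n=13: the only move is to 12(W), a W ⇒ L
n=14: can move to 7, which is L ⇒ W
n=15: moves to 10(W), 12(W), 14(W); every one is W ⇒ L
n=16: can move to 15, which is L ⇒ W
n=17: the only move is to 16(W), a W ⇒ L
n=18: can move to 9, which is L ⇒ W
n=19: the only move is to 18(W), a W ⇒ L
n=20: can move to 15, which is L ⇒ W
n=21: moves to 14(W), 18(W), 20(W); every one is W ⇒ L
n=22: can move to 11, which is L ⇒ W
n=23: the only move is to 22(W), a W ⇒ L
n=24: can move to 21, which is L ⇒ W
n=25: moves to 20(W), 24(W); every one is W ⇒ L
n=26: can move to 13, which is L ⇒ W
From 26 the player to move can move to 13, reaching an L position.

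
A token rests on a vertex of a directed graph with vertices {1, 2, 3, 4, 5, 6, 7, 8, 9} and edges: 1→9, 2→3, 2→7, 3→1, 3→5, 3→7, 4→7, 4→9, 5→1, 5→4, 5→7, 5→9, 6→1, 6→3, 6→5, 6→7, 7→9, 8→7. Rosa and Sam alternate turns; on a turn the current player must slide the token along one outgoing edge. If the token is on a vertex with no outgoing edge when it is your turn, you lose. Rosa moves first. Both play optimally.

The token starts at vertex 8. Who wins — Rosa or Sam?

Sam wins.

Classify positions by backward induction: terminal positions (no move available) are L. From any other position, the mover wins iff some move reaches an L.
Every edge goes from a vertex to one that appears earlier in the order 9, 7, 1, 4, 5, 3, 8, 2, 6, so processing vertices in that order labels each vertex after all of its successors.
9: no outgoing edge → L
7: W (go to 9, an L position)
1: W (go to 9, an L position)
4: W (go to 9, an L position)
5: W (go to 9, an L position)
3: L (options 5(W), 1(W), 7(W) are all W)
8: L (sole option 7(W) is W)
2: W (go to 3, an L position)
6: W (go to 3, an L position)
Every move from 8 reaches a W position, so the mover loses.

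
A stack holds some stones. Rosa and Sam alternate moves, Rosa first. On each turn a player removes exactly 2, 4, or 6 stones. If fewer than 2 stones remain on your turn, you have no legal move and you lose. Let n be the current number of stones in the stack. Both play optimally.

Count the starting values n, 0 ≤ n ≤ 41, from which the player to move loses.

12

Use the standard recursion: the mover loses at a terminal position; elsewhere, the mover wins exactly when some move hands the opponent an L position.
n=0: no move → L
n=1: no move → L
n=2: W (go to 0, an L position)
n=3: W (go to 1, an L position)
n=4: W (go to 0, an L position)
n=5: W (go to 1, an L position)
n=6: W (go to 0, an L position)
n=7: W (go to 1, an L position)
n=8: L (options 6(W), 4(W), 2(W) are all W)
n=9: L (options 7(W), 5(W), 3(W) are all W)
n=10: W (go to 8, an L position)
n=11: W (go to 9, an L position)
n=12: W (go to 8, an L position)
n=13: W (go to 9, an L position)
n=14: W (go to 8, an L position)
n=15: W (go to 9, an L position)
n=16: L (options 14(W), 12(W), 10(W) are all W)
n=17: L (options 15(W), 13(W), 11(W) are all W)
n=18: W (go to 16, an L position)
n=19: W (go to 17, an L position)
n=20: W (go to 16, an L position)
n=21: W (go to 17, an L position)
n=22: W (go to 16, an L position)
n=23: W (go to 17, an L position)
n=24: L (options 22(W), 20(W), 18(W) are all W)
n=25: L (options 23(W), 21(W), 19(W) are all W)
n=26: W (go to 24, an L position)
n=27: W (go to 25, an L position)
n=28: W (go to 24, an L position)
n=29: W (go to 25, an L position)
n=30: W (go to 24, an L position)
n=31: W (go to 25, an L position)
n=32: L (options 30(W), 28(W), 26(W) are all W)
n=33: L (options 31(W), 29(W), 27(W) are all W)
n=34: W (go to 32, an L position)
n=35: W (go to 33, an L position)
n=36: W (go to 32, an L position)
n=37: W (go to 33, an L position)
n=38: W (go to 32, an L position)
n=39: W (go to 33, an L position)
n=40: L (options 38(W), 36(W), 34(W) are all W)
n=41: L (options 39(W), 37(W), 35(W) are all W)
L entries with 0 ≤ n ≤ 41: n = 0, 1, 8, 9, 16, 17, 24, 25, 32, 33, 40, 41; that makes 12.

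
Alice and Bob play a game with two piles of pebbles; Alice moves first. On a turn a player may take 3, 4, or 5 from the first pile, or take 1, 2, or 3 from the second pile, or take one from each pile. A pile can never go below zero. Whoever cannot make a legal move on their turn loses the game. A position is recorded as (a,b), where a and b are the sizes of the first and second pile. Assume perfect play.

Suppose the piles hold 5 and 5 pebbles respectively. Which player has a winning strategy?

Work bottom-up. With no move the player to move loses. Otherwise the position is W if at least one move leads to an L position for the opponent, and L if every move leads to a W.
No move ever increases a pile, so every position that can arise here has a ≤ 5 and b ≤ 5; it is enough to label the cells with 0 ≤ a ≤ 5 and 0 ≤ b ≤ 5.
Every move lowers a or b (never raises either), so fill the grid row by row in increasing a, and left to right within a row: each cell's successors are then already labelled.
      b=0  b=1  b=2  b=3  b=4  b=5
a=0:    L    W    W    W    L    W
a=1:    L    W    W    W    L    W
a=2:    L    W    W    W    L    W
a=3:    W    W    L    W    W    W
a=4:    W    L    W    W    W    L
a=5:    W    L    W    W    W    L
Cells with no legal move (terminal, hence L): (0,0), (1,0), (2,0).
The remaining L cells, each justified by listing all of its moves:
(0,4): moves to (0,3)(W), (0,2)(W), (0,1)(W); every one is W ⇒ L
(1,4): moves to (1,3)(W), (1,2)(W), (1,1)(W), (0,3)(W); every one is W ⇒ L
(2,4): moves to (2,3)(W), (2,2)(W), (2,1)(W), (1,3)(W); every one is W ⇒ L
(3,2): moves to (0,2)(W), (3,1)(W), (3,0)(W), (2,1)(W); every one is W ⇒ L
(4,1): moves to (1,1)(W), (0,1)(W), (4,0)(W), (3,0)(W); every one is W ⇒ L
(4,5): moves to (1,5)(W), (0,5)(W), (4,4)(W), (4,3)(W), (4,2)(W), (3,4)(W); every one is W ⇒ L
(5,1): moves to (2,1)(W), (1,1)(W), (0,1)(W), (5,0)(W), (4,0)(W); every one is W ⇒ L
(5,5): moves to (2,5)(W), (1,5)(W), (0,5)(W), (5,4)(W), (5,3)(W), (5,2)(W), (4,4)(W); every one is W ⇒ L
Every other cell has at least one move into one of the L cells above, so it is W.
Every move from (5,5) reaches a W position, so the mover loses.

Bob wins.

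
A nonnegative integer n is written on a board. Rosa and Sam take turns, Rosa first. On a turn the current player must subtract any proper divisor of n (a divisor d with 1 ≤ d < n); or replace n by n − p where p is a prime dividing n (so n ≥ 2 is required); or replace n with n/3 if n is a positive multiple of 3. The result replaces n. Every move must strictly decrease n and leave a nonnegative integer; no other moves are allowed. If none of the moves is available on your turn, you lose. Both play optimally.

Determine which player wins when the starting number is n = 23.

Use the standard recursion: the mover loses at a terminal position; elsewhere, the mover wins exactly when some move hands the opponent an L position.
n=0: no move → L
n=1: no move → L
n=2: reaches L-position 0 → W
n=3: reaches L-position 0 → W
n=4: only reaches 2(W), 3(W), all W → L
n=5: reaches L-position 0 → W
n=6: reaches L-position 4 → W
n=7: reaches L-position 0 → W
n=8: reaches L-position 4 → W
n=9: only reaches 3(W), 6(W), 8(W), all W → L
n=10: reaches L-position 9 → W
n=11: reaches L-position 0 → W
n=12: reaches L-position 4 → W
n=13: reaches L-position 0 → W
n=14: only reaches 7(W), 12(W), 13(W), all W → L
n=15: reaches L-position 14 → W
n=16: reaches L-position 14 → W
n=17: reaches L-position 0 → W
n=18: reaches L-position 9 → W
n=19: reaches L-position 0 → W
n=20: only reaches 10(W), 15(W), 16(W), 18(W), 19(W), all W → L
n=21: reaches L-position 14 → W
n=22: reaches L-position 20 → W
n=23: reaches L-position 0 → W
From 23 Rosa can move to 0, reaching an L position.

Rosa wins.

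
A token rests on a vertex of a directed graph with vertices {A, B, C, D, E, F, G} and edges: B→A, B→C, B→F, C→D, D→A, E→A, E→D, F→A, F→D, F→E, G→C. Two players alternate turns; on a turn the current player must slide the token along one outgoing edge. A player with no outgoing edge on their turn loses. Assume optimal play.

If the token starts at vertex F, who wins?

Compute win/loss labels from the base case upward. A position with no move is L. Any other position is W if it can reach an L in one move, else L.
Every edge goes from a vertex to one that appears earlier in the order A, D, E, C, F, B, G, so processing vertices in that order labels each vertex after all of its successors.
A: no outgoing edge → L
D: can move to A, which is L ⇒ W
E: can move to A, which is L ⇒ W
C: the only move is to D(W), a W ⇒ L
F: can move to A, which is L ⇒ W
B: can move to C, which is L ⇒ W
G: can move to C, which is L ⇒ W
From F the player to move can move to A, reaching an L position.

The first player wins.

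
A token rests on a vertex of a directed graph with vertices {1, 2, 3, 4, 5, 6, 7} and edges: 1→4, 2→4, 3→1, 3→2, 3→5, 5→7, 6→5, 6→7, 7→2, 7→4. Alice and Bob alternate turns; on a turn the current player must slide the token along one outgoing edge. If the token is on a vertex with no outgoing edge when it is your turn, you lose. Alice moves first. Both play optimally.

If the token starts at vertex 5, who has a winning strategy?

Bob wins.

Build the W/L table. Terminal = L. A non-terminal position is W if it has a move to some L; otherwise it is L.
Every edge goes from a vertex to one that appears earlier in the order 4, 2, 7, 5, 6, 1, 3, so processing vertices in that order labels each vertex after all of its successors.
4: no outgoing edge → L
2: W (go to 4, an L position)
7: W (go to 4, an L position)
5: L (sole option 7(W) is W)
6: W (go to 5, an L position)
1: W (go to 4, an L position)
3: W (go to 5, an L position)
Every move from 5 reaches a W position, so the mover loses.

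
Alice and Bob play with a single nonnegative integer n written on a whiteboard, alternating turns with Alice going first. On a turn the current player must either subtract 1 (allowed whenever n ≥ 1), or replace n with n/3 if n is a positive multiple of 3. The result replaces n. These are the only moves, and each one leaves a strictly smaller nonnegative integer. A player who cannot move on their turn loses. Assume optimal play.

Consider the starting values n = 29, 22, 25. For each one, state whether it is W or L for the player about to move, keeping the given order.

29: W, 22: L, 25: W

Positions with no move are L. A position that does have a move is losing for the player to move precisely when every available move leads to a winning position for the opponent. Fill in the labels:
n=0: no move → L
n=1: W (go to 0, an L position)
n=2: L (sole option 1(W) is W)
n=3: W (go to 2, an L position)
n=4: L (sole option 3(W) is W)
n=5: W (go to 4, an L position)
n=6: W (go to 2, an L position)
n=7: L (sole option 6(W) is W)
n=8: W (go to 7, an L position)
n=9: L (options 3(W), 8(W) are all W)
n=10: W (go to 9, an L position)
n=11: L (sole option 10(W) is W)
n=12: W (go to 4, an L position)
n=13: L (sole option 12(W) is W)
n=14: W (go to 13, an L position)
n=15: L (options 5(W), 14(W) are all W)
n=16: W (go to 15, an L position)
n=17: L (sole option 16(W) is W)
n=18: W (go to 17, an L position)
n=19: L (sole option 18(W) is W)
n=20: W (go to 19, an L position)
n=21: W (go to 7, an L position)
n=22: L (sole option 21(W) is W)
n=23: W (go to 22, an L position)
n=24: L (options 8(W), 23(W) are all W)
n=25: W (go to 24, an L position)
n=26: L (sole option 25(W) is W)
n=27: W (go to 9, an L position)
n=28: L (sole option 27(W) is W)
n=29: W (go to 28, an L position)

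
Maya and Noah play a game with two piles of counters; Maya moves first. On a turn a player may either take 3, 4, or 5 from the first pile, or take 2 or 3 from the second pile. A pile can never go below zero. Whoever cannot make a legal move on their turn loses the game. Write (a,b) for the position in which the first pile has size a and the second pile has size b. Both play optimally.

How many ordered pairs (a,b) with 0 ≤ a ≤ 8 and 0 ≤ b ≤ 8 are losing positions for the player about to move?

Classify positions by backward induction: terminal positions (no move available) are L. From any other position, the mover wins iff some move reaches an L.
Every move lowers a or b (never raises either), so fill the grid row by row in increasing a, and left to right within a row: each cell's successors are then already labelled.
      b=0  b=1  b=2  b=3  b=4  b=5  b=6  b=7  b=8
a=0:    L    L    W    W    W    L    L    W    W
a=1:    L    L    W    W    W    L    L    W    W
a=2:    L    L    W    W    W    L    L    W    W
a=3:    W    W    L    L    W    W    W    L    L
a=4:    W    W    L    L    W    W    W    L    L
a=5:    W    W    L    L    W    W    W    L    L
a=6:    W    W    W    W    L    W    W    W    W
a=7:    W    W    W    W    L    W    W    W    W
a=8:    L    L    W    W    W    L    L    W    W
Cells with no legal move (terminal, hence L): (0,0), (0,1), (1,0), (1,1), (2,0), (2,1).
The remaining L cells, each justified by listing all of its moves:
(0,5): only reaches (0,3)(W), (0,2)(W), all W → L
(0,6): only reaches (0,4)(W), (0,3)(W), all W → L
(1,5): only reaches (1,3)(W), (1,2)(W), all W → L
(1,6): only reaches (1,4)(W), (1,3)(W), all W → L
(2,5): only reaches (2,3)(W), (2,2)(W), all W → L
(2,6): only reaches (2,4)(W), (2,3)(W), all W → L
(3,2): only reaches (0,2)(W), (3,0)(W), all W → L
(3,3): only reaches (0,3)(W), (3,1)(W), (3,0)(W), all W → L
(3,7): only reaches (0,7)(W), (3,5)(W), (3,4)(W), all W → L
(3,8): only reaches (0,8)(W), (3,6)(W), (3,5)(W), all W → L
(4,2): only reaches (1,2)(W), (0,2)(W), (4,0)(W), all W → L
(4,3): only reaches (1,3)(W), (0,3)(W), (4,1)(W), (4,0)(W), all W → L
(4,7): only reaches (1,7)(W), (0,7)(W), (4,5)(W), (4,4)(W), all W → L
(4,8): only reaches (1,8)(W), (0,8)(W), (4,6)(W), (4,5)(W), all W → L
(5,2): only reaches (2,2)(W), (1,2)(W), (0,2)(W), (5,0)(W), all W → L
(5,3): only reaches (2,3)(W), (1,3)(W), (0,3)(W), (5,1)(W), (5,0)(W), all W → L
(5,7): only reaches (2,7)(W), (1,7)(W), (0,7)(W), (5,5)(W), (5,4)(W), all W → L
(5,8): only reaches (2,8)(W), (1,8)(W), (0,8)(W), (5,6)(W), (5,5)(W), all W → L
(6,4): only reaches (3,4)(W), (2,4)(W), (1,4)(W), (6,2)(W), (6,1)(W), all W → L
(7,4): only reaches (4,4)(W), (3,4)(W), (2,4)(W), (7,2)(W), (7,1)(W), all W → L
(8,0): only reaches (5,0)(W), (4,0)(W), (3,0)(W), all W → L
(8,1): only reaches (5,1)(W), (4,1)(W), (3,1)(W), all W → L
(8,5): only reaches (5,5)(W), (4,5)(W), (3,5)(W), (8,3)(W), (8,2)(W), all W → L
(8,6): only reaches (5,6)(W), (4,6)(W), (3,6)(W), (8,4)(W), (8,3)(W), all W → L
Every other cell has at least one move into one of the L cells above, so it is W.
L cells per row: a=0: 4, a=1: 4, a=2: 4, a=3: 4, a=4: 4, a=5: 4, a=6: 1, a=7: 1, a=8: 4; total 30.

30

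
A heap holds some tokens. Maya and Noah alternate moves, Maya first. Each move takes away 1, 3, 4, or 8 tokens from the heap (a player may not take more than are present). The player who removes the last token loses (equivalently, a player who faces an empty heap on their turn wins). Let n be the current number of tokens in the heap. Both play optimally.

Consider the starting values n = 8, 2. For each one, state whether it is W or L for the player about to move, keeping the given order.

Positions with no move are W. A position that does have a move is losing for the player to move precisely when every available move leads to a winning position for the opponent. Fill in the labels:
n=0: no move; the opponent has just taken the last token and therefore loses → W
n=1: L (sole option 0(W) is W)
n=2: W (go to 1, an L position)
n=3: L (options 2(W), 0(W) are all W)
n=4: W (go to 3, an L position)
n=5: W (go to 1, an L position)
n=6: W (go to 3, an L position)
n=7: W (go to 3, an L position)
n=8: L (options 7(W), 5(W), 4(W), 0(W) are all W)

8: L, 2: W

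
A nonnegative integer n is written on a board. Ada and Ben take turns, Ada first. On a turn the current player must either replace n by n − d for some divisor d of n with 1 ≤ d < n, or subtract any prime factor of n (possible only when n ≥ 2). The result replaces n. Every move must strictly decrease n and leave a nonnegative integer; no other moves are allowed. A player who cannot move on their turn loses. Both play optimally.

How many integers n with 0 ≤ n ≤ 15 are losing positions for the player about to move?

5

Positions with no move are L. A position that does have a move is losing for the player to move precisely when every available move leads to a winning position for the opponent. Fill in the labels:
n=0: no move → L
n=1: no move → L
n=2: can move to 0, which is L ⇒ W
n=3: can move to 0, which is L ⇒ W
n=4: moves to 2(W), 3(W); every one is W ⇒ L
n=5: can move to 0, which is L ⇒ W
n=6: can move to 4, which is L ⇒ W
n=7: can move to 0, which is L ⇒ W
n=8: can move to 4, which is L ⇒ W
n=9: moves to 6(W), 8(W); every one is W ⇒ L
n=10: can move to 9, which is L ⇒ W
n=11: can move to 0, which is L ⇒ W
n=12: can move to 9, which is L ⇒ W
n=13: can move to 0, which is L ⇒ W
n=14: moves to 7(W), 12(W), 13(W); every one is W ⇒ L
n=15: can move to 14, which is L ⇒ W
L entries with 0 ≤ n ≤ 15: n = 0, 1, 4, 9, 14; that makes 5.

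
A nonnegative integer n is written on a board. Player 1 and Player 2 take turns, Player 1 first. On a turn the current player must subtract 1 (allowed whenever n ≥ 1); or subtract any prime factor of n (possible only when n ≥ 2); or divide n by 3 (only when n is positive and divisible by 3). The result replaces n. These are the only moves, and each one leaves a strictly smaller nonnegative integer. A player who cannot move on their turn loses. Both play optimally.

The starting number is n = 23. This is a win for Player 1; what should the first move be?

Compute win/loss labels from the base case upward. A position with no move is L. Any other position is W if it can reach an L in one move, else L.
n=0: no move → L
n=1: can move to 0, which is L ⇒ W
n=2: can move to 0, which is L ⇒ W
n=3: can move to 0, which is L ⇒ W
n=4: moves to 2(W), 3(W); every one is W ⇒ L
n=5: can move to 0, which is L ⇒ W
n=6: can move to 4, which is L ⇒ W
n=7: can move to 0, which is L ⇒ W
n=8: moves to 6(W), 7(W); every one is W ⇒ L
n=9: can move to 8, which is L ⇒ W
n=10: can move to 8, which is L ⇒ W
n=11: can move to 0, which is L ⇒ W
n=12: can move to 4, which is L ⇒ W
n=13: can move to 0, which is L ⇒ W
n=14: moves to 7(W), 12(W), 13(W); every one is W ⇒ L
n=15: can move to 14, which is L ⇒ W
n=16: can move to 14, which is L ⇒ W
n=17: can move to 0, which is L ⇒ W
n=18: moves to 6(W), 15(W), 16(W), 17(W); every one is W ⇒ L
n=19: can move to 0, which is L ⇒ W
n=20: can move to 18, which is L ⇒ W
n=21: can move to 14, which is L ⇒ W
n=22: moves to 11(W), 20(W), 21(W); every one is W ⇒ L
n=23: can move to 0, which is L ⇒ W
From 23, the L positions reachable in one move are: 0, 22. Any move reaching one of these is winning.

Move to 0.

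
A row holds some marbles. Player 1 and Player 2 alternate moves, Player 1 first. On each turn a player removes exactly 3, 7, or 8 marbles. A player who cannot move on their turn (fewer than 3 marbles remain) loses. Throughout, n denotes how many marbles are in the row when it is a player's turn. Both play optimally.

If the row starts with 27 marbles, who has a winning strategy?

Use the standard recursion: the mover loses at a terminal position; elsewhere, the mover wins exactly when some move hands the opponent an L position.
n=0: no move → L
n=1: no move → L
n=2: no move → L
n=3: W (go to 0, an L position)
n=4: W (go to 1, an L position)
n=5: W (go to 2, an L position)
n=6: L (sole option 3(W) is W)
n=7: W (go to 0, an L position)
n=8: W (go to 1, an L position)
n=9: W (go to 6, an L position)
n=10: W (go to 2, an L position)
n=11: L (options 8(W), 4(W), 3(W) are all W)
n=12: L (options 9(W), 5(W), 4(W) are all W)
n=13: W (go to 6, an L position)
n=14: W (go to 11, an L position)
n=15: W (go to 12, an L position)
n=16: L (options 13(W), 9(W), 8(W) are all W)
n=17: L (options 14(W), 10(W), 9(W) are all W)
n=18: W (go to 11, an L position)
n=19: W (go to 16, an L position)
n=20: W (go to 17, an L position)
n=21: L (options 18(W), 14(W), 13(W) are all W)
n=22: L (options 19(W), 15(W), 14(W) are all W)
n=23: W (go to 16, an L position)
n=24: W (go to 21, an L position)
n=25: W (go to 22, an L position)
n=26: L (options 23(W), 19(W), 18(W) are all W)
n=27: L (options 24(W), 20(W), 19(W) are all W)
Every move from 27 reaches a W position, so the mover loses.

Player 2 wins.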